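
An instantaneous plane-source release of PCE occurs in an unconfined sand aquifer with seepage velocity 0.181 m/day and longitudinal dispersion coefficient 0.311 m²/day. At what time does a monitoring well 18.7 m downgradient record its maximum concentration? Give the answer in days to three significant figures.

For the 1D instantaneous-source solution, setting ∂C/∂t = 0 at fixed x gives v²t² + 2Dt − x² = 0, so t = (√(D² + v²x²) − D)/v².
√(D² + v²x²) = √(0.311² + 0.181² × 18.7²) = 3.399; v² = 0.032761.
t = (3.399 − 0.311)/0.032761 = 94.3 days (vs. the pure-advection estimate x/v = 103 d).

94.3 days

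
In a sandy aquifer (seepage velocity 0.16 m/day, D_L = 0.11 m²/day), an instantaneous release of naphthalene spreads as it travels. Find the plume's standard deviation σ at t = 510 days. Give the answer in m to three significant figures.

Dispersive spreading gives a Gaussian with σ² = 2Dt; advection only shifts the center.
σ = √(2 × 0.11 × 510) = 10.6 m.

10.6 m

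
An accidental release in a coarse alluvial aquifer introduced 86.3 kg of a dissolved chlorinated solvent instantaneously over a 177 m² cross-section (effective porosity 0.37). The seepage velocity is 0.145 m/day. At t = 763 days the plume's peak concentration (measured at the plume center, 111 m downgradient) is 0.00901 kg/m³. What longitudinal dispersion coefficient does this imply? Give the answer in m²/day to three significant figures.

2.23 m²/day

At the plume center C_max = M/(n_e·A·√(4πDt)), so D = M²/(4πt·(n_e·A·C_max)²).
n_e·A·C_max = 0.37 × 177 × 0.00901 = 0.5901 kg/m.
D = 86.3²/(4π × 763 × 0.5901²) = 2.23 m²/day.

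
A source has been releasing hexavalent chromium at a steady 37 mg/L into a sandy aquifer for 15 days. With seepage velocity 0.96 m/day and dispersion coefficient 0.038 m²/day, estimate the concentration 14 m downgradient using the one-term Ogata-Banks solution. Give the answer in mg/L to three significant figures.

23.9 mg/L

For a continuous step input, C/C₀ ≈ ½·erfc((x−vt)/(2√(Dt))).
vt = 0.96 × 15 = 14.4 m and 2√(Dt) = 2√(0.038 × 15) = 1.510 m.
Argument (x−vt)/(2√(Dt)) = (14 − 14.4)/1.510 = -0.2649; ½·erfc(-0.2649) = 0.6460.
C = 37 × 0.6460 = 23.9 mg/L.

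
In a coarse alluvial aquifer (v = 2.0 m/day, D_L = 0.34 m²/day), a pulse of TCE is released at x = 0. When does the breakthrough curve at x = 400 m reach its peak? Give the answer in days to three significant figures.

For the 1D instantaneous-source solution, setting ∂C/∂t = 0 at fixed x gives v²t² + 2Dt − x² = 0, so t = (√(D² + v²x²) − D)/v².
√(D² + v²x²) = √(0.34² + 2.0² × 400²) = 800.0; v² = 4.
t = (800.0 − 0.34)/4 = 200 days (vs. the pure-advection estimate x/v = 200 d).

200 days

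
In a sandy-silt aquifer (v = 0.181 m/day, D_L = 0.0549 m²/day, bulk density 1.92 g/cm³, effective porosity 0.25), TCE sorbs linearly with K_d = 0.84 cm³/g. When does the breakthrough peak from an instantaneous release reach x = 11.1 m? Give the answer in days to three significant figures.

Retardation factor R = 1 + ρ_b·K_d/n = 1 + 1.92 × 0.84/0.25 = 7.451.
Sorption retards both mechanisms: v_R = v/R = 0.02429 m/day, D_R = D/R = 0.007368 m²/day.
Peak time from v_R²t² + 2D_R t − x² = 0: t = (√(D_R² + v_R²x²) − D_R)/v_R².
√(D_R² + v_R²x²) = √(0.007368² + 0.02429² × 11.1²) = 0.2697; v_R² = 0.0005900.
t = (0.2697 − 0.007368)/0.0005900 = 445 days.

445 days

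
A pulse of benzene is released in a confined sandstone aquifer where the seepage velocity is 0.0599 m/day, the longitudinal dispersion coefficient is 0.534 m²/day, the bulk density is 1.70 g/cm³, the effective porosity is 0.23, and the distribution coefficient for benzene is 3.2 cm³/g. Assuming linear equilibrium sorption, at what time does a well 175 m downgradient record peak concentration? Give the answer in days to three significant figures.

68400 days

Retardation factor R = 1 + ρ_b·K_d/n = 1 + 1.70 × 3.2/0.23 = 24.65.
Sorption retards both mechanisms: v_R = v/R = 0.002430 m/day, D_R = D/R = 0.02166 m²/day.
Peak time from v_R²t² + 2D_R t − x² = 0: t = (√(D_R² + v_R²x²) − D_R)/v_R².
√(D_R² + v_R²x²) = √(0.02166² + 0.002430² × 175²) = 0.4258; v_R² = 5.905e-06.
t = (0.4258 − 0.02166)/5.905e-06 = 68400 days.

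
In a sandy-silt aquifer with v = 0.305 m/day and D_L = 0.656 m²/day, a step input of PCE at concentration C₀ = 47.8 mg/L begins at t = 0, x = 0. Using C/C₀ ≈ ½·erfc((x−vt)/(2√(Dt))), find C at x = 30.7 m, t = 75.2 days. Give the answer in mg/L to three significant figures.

10.4 mg/L

For a continuous step input, C/C₀ ≈ ½·erfc((x−vt)/(2√(Dt))).
vt = 0.305 × 75.2 = 22.936 m and 2√(Dt) = 2√(0.656 × 75.2) = 14.05 m.
Argument (x−vt)/(2√(Dt)) = (30.7 − 22.936)/14.05 = 0.5526; ½·erfc(0.5526) = 0.2173.
C = 47.8 × 0.2173 = 10.4 mg/L.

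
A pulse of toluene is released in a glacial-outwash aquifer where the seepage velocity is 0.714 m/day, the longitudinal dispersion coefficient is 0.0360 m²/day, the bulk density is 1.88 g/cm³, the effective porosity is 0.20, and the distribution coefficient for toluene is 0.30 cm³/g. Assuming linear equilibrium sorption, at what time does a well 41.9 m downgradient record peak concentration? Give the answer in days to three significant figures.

Retardation factor R = 1 + ρ_b·K_d/n = 1 + 1.88 × 0.30/0.20 = 3.820.
Sorption retards both mechanisms: v_R = v/R = 0.1869 m/day, D_R = D/R = 0.009424 m²/day.
Peak time from v_R²t² + 2D_R t − x² = 0: t = (√(D_R² + v_R²x²) − D_R)/v_R².
√(D_R² + v_R²x²) = √(0.009424² + 0.1869² × 41.9²) = 7.831; v_R² = 0.03493.
t = (7.831 − 0.009424)/0.03493 = 224 days.

224 days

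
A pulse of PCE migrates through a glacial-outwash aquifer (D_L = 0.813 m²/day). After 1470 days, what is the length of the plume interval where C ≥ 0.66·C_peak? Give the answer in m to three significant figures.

89.1 m

The plume is Gaussian with σ = √(2Dt) = √(2 × 0.813 × 1470) = 48.89 m.
C/C_peak = exp(−Δx²/(2σ²)) = 0.66 ⇒ Δx = σ·√(−2 ln 0.66) = 48.89 × 0.9116 = 44.57 m.
Width = 2Δx = 89.1 m.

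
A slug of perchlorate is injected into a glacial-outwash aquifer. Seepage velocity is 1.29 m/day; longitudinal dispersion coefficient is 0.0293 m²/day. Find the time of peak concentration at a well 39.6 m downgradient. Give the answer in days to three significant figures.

30.7 days

For the 1D instantaneous-source solution, setting ∂C/∂t = 0 at fixed x gives v²t² + 2Dt − x² = 0, so t = (√(D² + v²x²) − D)/v².
√(D² + v²x²) = √(0.0293² + 1.29² × 39.6²) = 51.08; v² = 1.6641.
t = (51.08 − 0.0293)/1.6641 = 30.7 days (vs. the pure-advection estimate x/v = 30.7 d).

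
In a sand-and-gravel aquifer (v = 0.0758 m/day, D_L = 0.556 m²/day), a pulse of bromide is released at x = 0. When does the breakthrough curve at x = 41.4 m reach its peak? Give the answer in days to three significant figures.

For the 1D instantaneous-source solution, setting ∂C/∂t = 0 at fixed x gives v²t² + 2Dt − x² = 0, so t = (√(D² + v²x²) − D)/v².
√(D² + v²x²) = √(0.556² + 0.0758² × 41.4²) = 3.187; v² = 0.00574564.
t = (3.187 − 0.556)/0.00574564 = 458 days (vs. the pure-advection estimate x/v = 546 d).

458 days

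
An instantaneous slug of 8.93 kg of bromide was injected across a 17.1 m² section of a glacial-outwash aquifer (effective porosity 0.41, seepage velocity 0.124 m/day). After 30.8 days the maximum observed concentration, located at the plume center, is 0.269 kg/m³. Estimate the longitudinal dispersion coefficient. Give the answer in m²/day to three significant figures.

0.0579 m²/day

At the plume center C_max = M/(n_e·A·√(4πDt)), so D = M²/(4πt·(n_e·A·C_max)²).
n_e·A·C_max = 0.41 × 17.1 × 0.269 = 1.886 kg/m.
D = 8.93²/(4π × 30.8 × 1.886²) = 0.0579 m²/day.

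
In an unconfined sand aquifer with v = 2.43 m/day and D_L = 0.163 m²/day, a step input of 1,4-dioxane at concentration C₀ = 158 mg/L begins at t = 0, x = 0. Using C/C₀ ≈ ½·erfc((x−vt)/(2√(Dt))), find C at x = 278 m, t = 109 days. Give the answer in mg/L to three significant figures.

2.18 mg/L

For a continuous step input, C/C₀ ≈ ½·erfc((x−vt)/(2√(Dt))).
vt = 2.43 × 109 = 264.87 m and 2√(Dt) = 2√(0.163 × 109) = 8.430 m.
Argument (x−vt)/(2√(Dt)) = (278 − 264.87)/8.430 = 1.558; ½·erfc(1.558) = 0.01379.
C = 158 × 0.01379 = 2.18 mg/L.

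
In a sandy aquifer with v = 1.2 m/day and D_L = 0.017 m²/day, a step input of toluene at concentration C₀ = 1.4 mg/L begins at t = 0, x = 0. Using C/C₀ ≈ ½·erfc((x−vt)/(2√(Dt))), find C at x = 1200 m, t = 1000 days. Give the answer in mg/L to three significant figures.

0.700 mg/L

For a continuous step input, C/C₀ ≈ ½·erfc((x−vt)/(2√(Dt))).
vt = 1.2 × 1000 = 1200 m and 2√(Dt) = 2√(0.017 × 1000) = 8.246 m.
Argument (x−vt)/(2√(Dt)) = (1200 − 1200)/8.246 = 0; ½·erfc(0) = 0.5000.
C = 1.4 × 0.5000 = 0.700 mg/L.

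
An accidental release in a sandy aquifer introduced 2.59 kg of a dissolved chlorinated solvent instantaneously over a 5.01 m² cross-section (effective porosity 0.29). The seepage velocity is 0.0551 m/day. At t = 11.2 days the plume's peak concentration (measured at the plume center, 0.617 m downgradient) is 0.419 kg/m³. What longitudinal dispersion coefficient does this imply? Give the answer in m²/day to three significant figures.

0.129 m²/day

At the plume center C_max = M/(n_e·A·√(4πDt)), so D = M²/(4πt·(n_e·A·C_max)²).
n_e·A·C_max = 0.29 × 5.01 × 0.419 = 0.6088 kg/m.
D = 2.59²/(4π × 11.2 × 0.6088²) = 0.129 m²/day.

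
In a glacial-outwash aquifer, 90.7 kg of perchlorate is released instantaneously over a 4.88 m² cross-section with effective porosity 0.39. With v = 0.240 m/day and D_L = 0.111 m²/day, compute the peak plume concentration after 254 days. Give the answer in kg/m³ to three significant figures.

2.53 kg/m³

The peak of an instantaneous 1D plume sits at x = vt; there the Gaussian factor is 1 and C_max = M/(n_e·A·√(4πDt)), where n_e·A is the pore area the mass is dissolved in.
√(4πDt) = √(4π × 0.111 × 254) = 18.82 m, so C_max = 90.7/(0.39 × 4.88 × 18.82) = 2.53 kg/m³.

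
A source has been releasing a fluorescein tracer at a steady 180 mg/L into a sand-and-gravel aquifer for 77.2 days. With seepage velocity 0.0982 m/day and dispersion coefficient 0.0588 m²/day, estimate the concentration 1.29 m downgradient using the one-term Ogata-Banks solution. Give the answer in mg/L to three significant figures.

177 mg/L

For a continuous step input, C/C₀ ≈ ½·erfc((x−vt)/(2√(Dt))).
vt = 0.0982 × 77.2 = 7.58104 m and 2√(Dt) = 2√(0.0588 × 77.2) = 4.261 m.
Argument (x−vt)/(2√(Dt)) = (1.29 − 7.58104)/4.261 = -1.476; ½·erfc(-1.476) = 0.9816.
C = 180 × 0.9816 = 177 mg/L.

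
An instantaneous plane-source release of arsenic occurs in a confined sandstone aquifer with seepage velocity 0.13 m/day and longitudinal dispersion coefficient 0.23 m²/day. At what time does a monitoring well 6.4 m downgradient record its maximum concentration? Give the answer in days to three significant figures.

For the 1D instantaneous-source solution, setting ∂C/∂t = 0 at fixed x gives v²t² + 2Dt − x² = 0, so t = (√(D² + v²x²) − D)/v².
√(D² + v²x²) = √(0.23² + 0.13² × 6.4²) = 0.8632; v² = 0.0169.
t = (0.8632 − 0.23)/0.0169 = 37.5 days (vs. the pure-advection estimate x/v = 49.2 d).

37.5 days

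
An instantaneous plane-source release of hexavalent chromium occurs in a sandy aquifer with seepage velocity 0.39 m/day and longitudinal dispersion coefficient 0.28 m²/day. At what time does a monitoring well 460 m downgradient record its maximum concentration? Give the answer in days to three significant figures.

1180 days

For the 1D instantaneous-source solution, setting ∂C/∂t = 0 at fixed x gives v²t² + 2Dt − x² = 0, so t = (√(D² + v²x²) − D)/v².
√(D² + v²x²) = √(0.28² + 0.39² × 460²) = 179.4; v² = 0.1521.
t = (179.4 − 0.28)/0.1521 = 1180 days (vs. the pure-advection estimate x/v = 1180 d).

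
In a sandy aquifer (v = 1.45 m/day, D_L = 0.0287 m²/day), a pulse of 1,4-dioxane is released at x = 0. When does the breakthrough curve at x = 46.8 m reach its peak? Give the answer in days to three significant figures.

For the 1D instantaneous-source solution, setting ∂C/∂t = 0 at fixed x gives v²t² + 2Dt − x² = 0, so t = (√(D² + v²x²) − D)/v².
√(D² + v²x²) = √(0.0287² + 1.45² × 46.8²) = 67.86; v² = 2.1025.
t = (67.86 − 0.0287)/2.1025 = 32.3 days (vs. the pure-advection estimate x/v = 32.3 d).

32.3 days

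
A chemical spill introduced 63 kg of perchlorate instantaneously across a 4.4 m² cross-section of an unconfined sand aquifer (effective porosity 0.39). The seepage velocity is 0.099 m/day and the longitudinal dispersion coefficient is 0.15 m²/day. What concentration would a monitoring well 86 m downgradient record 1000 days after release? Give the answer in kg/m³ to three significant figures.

For an instantaneous plane source, C(x,t) = M/(n_e·A·√(4πDt)) · exp(−(x−vt)²/(4Dt)), with n_e·A the pore (flow) area.
Plume center vt = 0.099 × 1000 = 99 m, so the well at 86 m is 13 m upgradient of the peak.
√(4πDt) = 43.42 m, giving peak height M/(n_e·A·√(4πDt)) = 63/(0.39 × 4.4 × 43.42) = 0.8455 kg/m³.
(x−vt)²/(4Dt) = (-13)²/(4 × 0.15 × 1000) = 0.2817; exp(−0.2817) = 0.7545.
C = 0.8455 × 0.7545 = 0.638 kg/m³.

0.638 kg/m³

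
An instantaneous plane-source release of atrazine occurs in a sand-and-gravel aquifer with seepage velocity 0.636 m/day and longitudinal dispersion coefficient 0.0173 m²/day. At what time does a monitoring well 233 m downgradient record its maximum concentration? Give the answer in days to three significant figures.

366 days

For the 1D instantaneous-source solution, setting ∂C/∂t = 0 at fixed x gives v²t² + 2Dt − x² = 0, so t = (√(D² + v²x²) − D)/v².
√(D² + v²x²) = √(0.0173² + 0.636² × 233²) = 148.2; v² = 0.404496.
t = (148.2 − 0.0173)/0.404496 = 366 days (vs. the pure-advection estimate x/v = 366 d).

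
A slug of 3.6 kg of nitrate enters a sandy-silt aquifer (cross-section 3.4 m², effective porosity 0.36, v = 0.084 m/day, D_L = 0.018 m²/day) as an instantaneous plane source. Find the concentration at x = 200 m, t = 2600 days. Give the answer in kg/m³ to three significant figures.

For an instantaneous plane source, C(x,t) = M/(n_e·A·√(4πDt)) · exp(−(x−vt)²/(4Dt)), with n_e·A the pore (flow) area.
Plume center vt = 0.084 × 2600 = 218.4 m, so the well at 200 m is 18.4 m upgradient of the peak.
√(4πDt) = 24.25 m, giving peak height M/(n_e·A·√(4πDt)) = 3.6/(0.36 × 3.4 × 24.25) = 0.1213 kg/m³.
(x−vt)²/(4Dt) = (-18.4)²/(4 × 0.018 × 2600) = 1.809; exp(−1.809) = 0.1638.
C = 0.1213 × 0.1638 = 0.0199 kg/m³.

0.0199 kg/m³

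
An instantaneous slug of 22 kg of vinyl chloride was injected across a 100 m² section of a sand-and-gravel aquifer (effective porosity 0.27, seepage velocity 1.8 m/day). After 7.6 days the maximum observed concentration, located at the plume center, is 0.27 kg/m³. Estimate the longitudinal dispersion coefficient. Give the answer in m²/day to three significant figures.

At the plume center C_max = M/(n_e·A·√(4πDt)), so D = M²/(4πt·(n_e·A·C_max)²).
n_e·A·C_max = 0.27 × 100 × 0.27 = 7.290 kg/m.
D = 22²/(4π × 7.6 × 7.290²) = 0.0954 m²/day.

0.0954 m²/day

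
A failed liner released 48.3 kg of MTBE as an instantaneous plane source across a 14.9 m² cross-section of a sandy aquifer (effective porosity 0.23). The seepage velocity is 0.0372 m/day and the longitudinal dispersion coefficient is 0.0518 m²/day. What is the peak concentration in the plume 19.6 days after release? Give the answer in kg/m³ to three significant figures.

The peak of an instantaneous 1D plume sits at x = vt; there the Gaussian factor is 1 and C_max = M/(n_e·A·√(4πDt)), where n_e·A is the pore area the mass is dissolved in.
√(4πDt) = √(4π × 0.0518 × 19.6) = 3.572 m, so C_max = 48.3/(0.23 × 14.9 × 3.572) = 3.95 kg/m³.

3.95 kg/m³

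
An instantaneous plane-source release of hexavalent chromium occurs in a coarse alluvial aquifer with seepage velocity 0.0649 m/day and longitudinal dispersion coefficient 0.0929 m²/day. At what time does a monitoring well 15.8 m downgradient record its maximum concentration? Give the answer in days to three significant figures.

222 days

For the 1D instantaneous-source solution, setting ∂C/∂t = 0 at fixed x gives v²t² + 2Dt − x² = 0, so t = (√(D² + v²x²) − D)/v².
√(D² + v²x²) = √(0.0929² + 0.0649² × 15.8²) = 1.030; v² = 0.00421201.
t = (1.030 − 0.0929)/0.00421201 = 222 days (vs. the pure-advection estimate x/v = 243 d).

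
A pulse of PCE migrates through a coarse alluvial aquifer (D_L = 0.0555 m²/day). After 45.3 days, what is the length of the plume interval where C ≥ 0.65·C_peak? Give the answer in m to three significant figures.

The plume is Gaussian with σ = √(2Dt) = √(2 × 0.0555 × 45.3) = 2.242 m.
C/C_peak = exp(−Δx²/(2σ²)) = 0.65 ⇒ Δx = σ·√(−2 ln 0.65) = 2.242 × 0.9282 = 2.081 m.
Width = 2Δx = 4.16 m.

4.16 m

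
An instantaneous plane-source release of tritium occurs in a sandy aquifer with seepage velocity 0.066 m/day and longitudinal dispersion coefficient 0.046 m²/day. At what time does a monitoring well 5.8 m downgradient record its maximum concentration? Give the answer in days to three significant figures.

For the 1D instantaneous-source solution, setting ∂C/∂t = 0 at fixed x gives v²t² + 2Dt − x² = 0, so t = (√(D² + v²x²) − D)/v².
√(D² + v²x²) = √(0.046² + 0.066² × 5.8²) = 0.3856; v² = 0.004356.
t = (0.3856 − 0.046)/0.004356 = 78.0 days (vs. the pure-advection estimate x/v = 87.9 d).

78.0 days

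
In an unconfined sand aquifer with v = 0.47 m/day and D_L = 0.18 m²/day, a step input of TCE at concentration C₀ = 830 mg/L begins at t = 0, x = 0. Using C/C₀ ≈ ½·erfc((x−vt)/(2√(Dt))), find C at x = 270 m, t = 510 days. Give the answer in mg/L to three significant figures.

10.5 mg/L

For a continuous step input, C/C₀ ≈ ½·erfc((x−vt)/(2√(Dt))).
vt = 0.47 × 510 = 239.7 m and 2√(Dt) = 2√(0.18 × 510) = 19.16 m.
Argument (x−vt)/(2√(Dt)) = (270 − 239.7)/19.16 = 1.581; ½·erfc(1.581) = 0.01268.
C = 830 × 0.01268 = 10.5 mg/L.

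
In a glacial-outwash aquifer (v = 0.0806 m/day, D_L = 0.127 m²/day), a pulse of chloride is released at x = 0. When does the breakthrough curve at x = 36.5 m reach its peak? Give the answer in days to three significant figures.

434 days

For the 1D instantaneous-source solution, setting ∂C/∂t = 0 at fixed x gives v²t² + 2Dt − x² = 0, so t = (√(D² + v²x²) − D)/v².
√(D² + v²x²) = √(0.127² + 0.0806² × 36.5²) = 2.945; v² = 0.00649636.
t = (2.945 − 0.127)/0.00649636 = 434 days (vs. the pure-advection estimate x/v = 453 d).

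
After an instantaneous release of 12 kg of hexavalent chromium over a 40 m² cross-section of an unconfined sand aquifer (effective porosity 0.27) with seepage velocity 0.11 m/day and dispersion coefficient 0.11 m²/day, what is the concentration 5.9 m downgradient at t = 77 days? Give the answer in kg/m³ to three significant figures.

For an instantaneous plane source, C(x,t) = M/(n_e·A·√(4πDt)) · exp(−(x−vt)²/(4Dt)), with n_e·A the pore (flow) area.
Plume center vt = 0.11 × 77 = 8.47 m, so the well at 5.9 m is 2.57 m upgradient of the peak.
√(4πDt) = 10.32 m, giving peak height M/(n_e·A·√(4πDt)) = 12/(0.27 × 40 × 10.32) = 0.1077 kg/m³.
(x−vt)²/(4Dt) = (-2.57)²/(4 × 0.11 × 77) = 0.1949; exp(−0.1949) = 0.8229.
C = 0.1077 × 0.8229 = 0.0886 kg/m³.

0.0886 kg/m³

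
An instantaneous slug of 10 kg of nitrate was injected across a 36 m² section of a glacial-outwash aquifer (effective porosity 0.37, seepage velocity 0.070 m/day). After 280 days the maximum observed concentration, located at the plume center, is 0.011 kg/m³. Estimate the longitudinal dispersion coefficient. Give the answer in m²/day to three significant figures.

At the plume center C_max = M/(n_e·A·√(4πDt)), so D = M²/(4πt·(n_e·A·C_max)²).
n_e·A·C_max = 0.37 × 36 × 0.011 = 0.1465 kg/m.
D = 10²/(4π × 280 × 0.1465²) = 1.32 m²/day.

1.32 m²/day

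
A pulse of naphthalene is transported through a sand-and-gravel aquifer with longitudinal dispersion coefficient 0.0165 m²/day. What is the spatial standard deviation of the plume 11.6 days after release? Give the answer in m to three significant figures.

0.619 m

Dispersive spreading gives a Gaussian with σ² = 2Dt; advection only shifts the center.
σ = √(2 × 0.0165 × 11.6) = 0.619 m.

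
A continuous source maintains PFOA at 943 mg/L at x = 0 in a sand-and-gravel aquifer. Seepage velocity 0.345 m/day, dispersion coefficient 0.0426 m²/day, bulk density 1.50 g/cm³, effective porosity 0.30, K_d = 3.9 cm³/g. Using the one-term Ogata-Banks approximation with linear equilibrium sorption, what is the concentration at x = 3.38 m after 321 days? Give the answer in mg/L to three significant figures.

Retardation factor R = 1 + ρ_b·K_d/n = 1 + 1.50 × 3.9/0.30 = 20.50.
Sorption retards both mechanisms: v_R = v/R = 0.01683 m/day, D_R = D/R = 0.002078 m²/day.
v_R·t = 0.01683 × 321 = 5.40243 m; 2√(D_R t) = 1.633 m; argument = (3.38 − 5.40243)/1.633 = -1.238.
C = C₀ × ½·erfc(-1.238) = 943 × 0.9600 = 905 mg/L.

905 mg/L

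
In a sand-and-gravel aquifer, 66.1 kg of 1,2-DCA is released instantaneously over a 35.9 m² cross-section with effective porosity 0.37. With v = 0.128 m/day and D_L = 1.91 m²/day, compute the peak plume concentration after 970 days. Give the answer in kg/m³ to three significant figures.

The peak of an instantaneous 1D plume sits at x = vt; there the Gaussian factor is 1 and C_max = M/(n_e·A·√(4πDt)), where n_e·A is the pore area the mass is dissolved in.
√(4πDt) = √(4π × 1.91 × 970) = 152.6 m, so C_max = 66.1/(0.37 × 35.9 × 152.6) = 0.0326 kg/m³.

0.0326 kg/m³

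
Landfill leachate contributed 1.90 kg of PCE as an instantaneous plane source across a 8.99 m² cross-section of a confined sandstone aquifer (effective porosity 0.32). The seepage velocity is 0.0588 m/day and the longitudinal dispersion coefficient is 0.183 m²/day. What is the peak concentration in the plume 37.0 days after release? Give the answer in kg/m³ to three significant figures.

0.0716 kg/m³

The peak of an instantaneous 1D plume sits at x = vt; there the Gaussian factor is 1 and C_max = M/(n_e·A·√(4πDt)), where n_e·A is the pore area the mass is dissolved in.
√(4πDt) = √(4π × 0.183 × 37.0) = 9.224 m, so C_max = 1.90/(0.32 × 8.99 × 9.224) = 0.0716 kg/m³.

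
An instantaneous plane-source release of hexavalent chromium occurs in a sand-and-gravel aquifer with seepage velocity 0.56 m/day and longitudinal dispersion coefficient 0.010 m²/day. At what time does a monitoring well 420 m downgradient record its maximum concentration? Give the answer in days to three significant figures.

750 days

For the 1D instantaneous-source solution, setting ∂C/∂t = 0 at fixed x gives v²t² + 2Dt − x² = 0, so t = (√(D² + v²x²) − D)/v².
√(D² + v²x²) = √(0.010² + 0.56² × 420²) = 235.2; v² = 0.3136.
t = (235.2 − 0.010)/0.3136 = 750 days (vs. the pure-advection estimate x/v = 750 d).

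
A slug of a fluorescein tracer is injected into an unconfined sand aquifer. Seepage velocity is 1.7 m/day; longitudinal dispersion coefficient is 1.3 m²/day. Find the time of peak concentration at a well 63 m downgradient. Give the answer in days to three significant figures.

36.6 days

For the 1D instantaneous-source solution, setting ∂C/∂t = 0 at fixed x gives v²t² + 2Dt − x² = 0, so t = (√(D² + v²x²) − D)/v².
√(D² + v²x²) = √(1.3² + 1.7² × 63²) = 107.1; v² = 2.89.
t = (107.1 − 1.3)/2.89 = 36.6 days (vs. the pure-advection estimate x/v = 37.1 d).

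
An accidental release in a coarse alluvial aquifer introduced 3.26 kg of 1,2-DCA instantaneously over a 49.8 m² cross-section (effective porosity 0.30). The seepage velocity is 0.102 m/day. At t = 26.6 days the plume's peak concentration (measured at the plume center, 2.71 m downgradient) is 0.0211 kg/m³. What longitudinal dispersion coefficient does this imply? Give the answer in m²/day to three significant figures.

0.320 m²/day

At the plume center C_max = M/(n_e·A·√(4πDt)), so D = M²/(4πt·(n_e·A·C_max)²).
n_e·A·C_max = 0.30 × 49.8 × 0.0211 = 0.3152 kg/m.
D = 3.26²/(4π × 26.6 × 0.3152²) = 0.320 m²/day.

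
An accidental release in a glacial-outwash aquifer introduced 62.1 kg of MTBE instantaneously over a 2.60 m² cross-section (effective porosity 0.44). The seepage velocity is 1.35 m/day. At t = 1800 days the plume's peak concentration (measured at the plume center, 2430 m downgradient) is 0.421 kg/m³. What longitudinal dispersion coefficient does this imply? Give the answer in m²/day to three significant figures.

At the plume center C_max = M/(n_e·A·√(4πDt)), so D = M²/(4πt·(n_e·A·C_max)²).
n_e·A·C_max = 0.44 × 2.60 × 0.421 = 0.4816 kg/m.
D = 62.1²/(4π × 1800 × 0.4816²) = 0.735 m²/day.

0.735 m²/day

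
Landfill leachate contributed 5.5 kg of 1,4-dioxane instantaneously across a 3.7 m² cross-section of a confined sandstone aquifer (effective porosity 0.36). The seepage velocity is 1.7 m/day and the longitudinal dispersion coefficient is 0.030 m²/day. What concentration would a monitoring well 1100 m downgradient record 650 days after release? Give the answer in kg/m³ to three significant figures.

For an instantaneous plane source, C(x,t) = M/(n_e·A·√(4πDt)) · exp(−(x−vt)²/(4Dt)), with n_e·A the pore (flow) area.
Plume center vt = 1.7 × 650 = 1105 m, so the well at 1100 m is 5 m upgradient of the peak.
√(4πDt) = 15.65 m, giving peak height M/(n_e·A·√(4πDt)) = 5.5/(0.36 × 3.7 × 15.65) = 0.2638 kg/m³.
(x−vt)²/(4Dt) = (-5)²/(4 × 0.030 × 650) = 0.3205; exp(−0.3205) = 0.7258.
C = 0.2638 × 0.7258 = 0.191 kg/m³.

0.191 kg/m³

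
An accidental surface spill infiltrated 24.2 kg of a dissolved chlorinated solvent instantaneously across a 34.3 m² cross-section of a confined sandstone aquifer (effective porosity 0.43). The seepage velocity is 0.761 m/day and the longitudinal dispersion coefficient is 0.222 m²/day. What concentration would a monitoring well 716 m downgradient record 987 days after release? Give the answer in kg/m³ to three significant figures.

0.00766 kg/m³

For an instantaneous plane source, C(x,t) = M/(n_e·A·√(4πDt)) · exp(−(x−vt)²/(4Dt)), with n_e·A the pore (flow) area.
Plume center vt = 0.761 × 987 = 751.107 m, so the well at 716 m is 35.107 m upgradient of the peak.
√(4πDt) = 52.47 m, giving peak height M/(n_e·A·√(4πDt)) = 24.2/(0.43 × 34.3 × 52.47) = 0.03127 kg/m³.
(x−vt)²/(4Dt) = (-35.107)²/(4 × 0.222 × 987) = 1.406; exp(−1.406) = 0.2451.
C = 0.03127 × 0.2451 = 0.00766 kg/m³.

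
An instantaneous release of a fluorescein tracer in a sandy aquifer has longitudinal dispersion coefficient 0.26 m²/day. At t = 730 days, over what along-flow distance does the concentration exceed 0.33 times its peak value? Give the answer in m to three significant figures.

The plume is Gaussian with σ = √(2Dt) = √(2 × 0.26 × 730) = 19.48 m.
C/C_peak = exp(−Δx²/(2σ²)) = 0.33 ⇒ Δx = σ·√(−2 ln 0.33) = 19.48 × 1.489 = 29.01 m.
Width = 2Δx = 58.0 m.

58.0 m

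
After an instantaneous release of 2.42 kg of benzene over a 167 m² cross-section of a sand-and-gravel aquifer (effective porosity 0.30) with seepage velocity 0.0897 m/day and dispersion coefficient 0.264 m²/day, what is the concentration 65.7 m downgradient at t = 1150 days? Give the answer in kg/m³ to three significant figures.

For an instantaneous plane source, C(x,t) = M/(n_e·A·√(4πDt)) · exp(−(x−vt)²/(4Dt)), with n_e·A the pore (flow) area.
Plume center vt = 0.0897 × 1150 = 103.155 m, so the well at 65.7 m is 37.455 m upgradient of the peak.
√(4πDt) = 61.77 m, giving peak height M/(n_e·A·√(4πDt)) = 2.42/(0.30 × 167 × 61.77) = 0.0007820 kg/m³.
(x−vt)²/(4Dt) = (-37.455)²/(4 × 0.264 × 1150) = 1.155; exp(−1.155) = 0.3151.
C = 0.0007820 × 0.3151 = 0.000246 kg/m³.

0.000246 kg/m³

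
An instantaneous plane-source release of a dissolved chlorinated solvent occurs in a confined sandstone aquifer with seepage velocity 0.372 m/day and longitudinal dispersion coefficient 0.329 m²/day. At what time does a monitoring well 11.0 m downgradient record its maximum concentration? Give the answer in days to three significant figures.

27.3 days

For the 1D instantaneous-source solution, setting ∂C/∂t = 0 at fixed x gives v²t² + 2Dt − x² = 0, so t = (√(D² + v²x²) − D)/v².
√(D² + v²x²) = √(0.329² + 0.372² × 11.0²) = 4.105; v² = 0.138384.
t = (4.105 − 0.329)/0.138384 = 27.3 days (vs. the pure-advection estimate x/v = 29.6 d).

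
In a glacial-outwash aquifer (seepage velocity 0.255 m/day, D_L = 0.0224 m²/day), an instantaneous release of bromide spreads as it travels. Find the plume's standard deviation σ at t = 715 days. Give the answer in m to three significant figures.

5.66 m

Dispersive spreading gives a Gaussian with σ² = 2Dt; advection only shifts the center.
σ = √(2 × 0.0224 × 715) = 5.66 m.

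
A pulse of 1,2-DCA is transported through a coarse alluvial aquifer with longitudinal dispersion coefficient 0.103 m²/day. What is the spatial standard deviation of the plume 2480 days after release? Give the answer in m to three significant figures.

22.6 m

Dispersive spreading gives a Gaussian with σ² = 2Dt; advection only shifts the center.
σ = √(2 × 0.103 × 2480) = 22.6 m.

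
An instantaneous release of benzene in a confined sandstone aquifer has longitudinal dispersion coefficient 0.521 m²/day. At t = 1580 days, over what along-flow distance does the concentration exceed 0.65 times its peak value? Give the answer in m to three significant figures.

75.3 m

The plume is Gaussian with σ = √(2Dt) = √(2 × 0.521 × 1580) = 40.58 m.
C/C_peak = exp(−Δx²/(2σ²)) = 0.65 ⇒ Δx = σ·√(−2 ln 0.65) = 40.58 × 0.9282 = 37.67 m.
Width = 2Δx = 75.3 m.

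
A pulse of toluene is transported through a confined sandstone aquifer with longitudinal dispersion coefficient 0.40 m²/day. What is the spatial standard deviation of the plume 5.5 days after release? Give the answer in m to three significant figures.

2.10 m

Dispersive spreading gives a Gaussian with σ² = 2Dt; advection only shifts the center.
σ = √(2 × 0.40 × 5.5) = 2.10 m.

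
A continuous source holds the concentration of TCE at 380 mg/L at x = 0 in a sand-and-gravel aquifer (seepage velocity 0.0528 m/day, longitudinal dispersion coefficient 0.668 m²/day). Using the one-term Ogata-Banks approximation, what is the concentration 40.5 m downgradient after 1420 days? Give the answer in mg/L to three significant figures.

299 mg/L

For a continuous step input, C/C₀ ≈ ½·erfc((x−vt)/(2√(Dt))).
vt = 0.0528 × 1420 = 74.976 m and 2√(Dt) = 2√(0.668 × 1420) = 61.60 m.
Argument (x−vt)/(2√(Dt)) = (40.5 − 74.976)/61.60 = -0.5597; ½·erfc(-0.5597) = 0.7857.
C = 380 × 0.7857 = 299 mg/L.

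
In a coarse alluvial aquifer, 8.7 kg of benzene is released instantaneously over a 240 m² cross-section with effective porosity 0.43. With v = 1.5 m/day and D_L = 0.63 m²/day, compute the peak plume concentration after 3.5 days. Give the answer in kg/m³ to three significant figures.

The peak of an instantaneous 1D plume sits at x = vt; there the Gaussian factor is 1 and C_max = M/(n_e·A·√(4πDt)), where n_e·A is the pore area the mass is dissolved in.
√(4πDt) = √(4π × 0.63 × 3.5) = 5.264 m, so C_max = 8.7/(0.43 × 240 × 5.264) = 0.0160 kg/m³.

0.0160 kg/m³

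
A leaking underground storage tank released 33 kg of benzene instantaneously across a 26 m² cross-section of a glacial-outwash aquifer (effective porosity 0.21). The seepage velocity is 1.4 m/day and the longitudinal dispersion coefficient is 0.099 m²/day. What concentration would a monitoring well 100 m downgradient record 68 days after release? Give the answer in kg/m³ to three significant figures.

0.279 kg/m³

For an instantaneous plane source, C(x,t) = M/(n_e·A·√(4πDt)) · exp(−(x−vt)²/(4Dt)), with n_e·A the pore (flow) area.
Plume center vt = 1.4 × 68 = 95.2 m, so the well at 100 m is 4.8 m downgradient of the peak.
√(4πDt) = 9.198 m, giving peak height M/(n_e·A·√(4πDt)) = 33/(0.21 × 26 × 9.198) = 0.6571 kg/m³.
(x−vt)²/(4Dt) = (4.8)²/(4 × 0.099 × 68) = 0.8556; exp(−0.8556) = 0.4250.
C = 0.6571 × 0.4250 = 0.279 kg/m³.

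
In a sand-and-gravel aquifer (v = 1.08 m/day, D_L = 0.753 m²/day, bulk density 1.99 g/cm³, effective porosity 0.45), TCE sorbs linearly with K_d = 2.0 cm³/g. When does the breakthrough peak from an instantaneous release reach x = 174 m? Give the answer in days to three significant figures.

Retardation factor R = 1 + ρ_b·K_d/n = 1 + 1.99 × 2.0/0.45 = 9.844.
Sorption retards both mechanisms: v_R = v/R = 0.1097 m/day, D_R = D/R = 0.07649 m²/day.
Peak time from v_R²t² + 2D_R t − x² = 0: t = (√(D_R² + v_R²x²) − D_R)/v_R².
√(D_R² + v_R²x²) = √(0.07649² + 0.1097² × 174²) = 19.09; v_R² = 0.01203.
t = (19.09 − 0.07649)/0.01203 = 1580 days.

1580 days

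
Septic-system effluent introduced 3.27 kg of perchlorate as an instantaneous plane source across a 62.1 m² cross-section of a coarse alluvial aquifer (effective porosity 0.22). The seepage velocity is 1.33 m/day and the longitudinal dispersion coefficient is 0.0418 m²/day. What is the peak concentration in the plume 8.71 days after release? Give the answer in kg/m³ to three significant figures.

0.112 kg/m³

The peak of an instantaneous 1D plume sits at x = vt; there the Gaussian factor is 1 and C_max = M/(n_e·A·√(4πDt)), where n_e·A is the pore area the mass is dissolved in.
√(4πDt) = √(4π × 0.0418 × 8.71) = 2.139 m, so C_max = 3.27/(0.22 × 62.1 × 2.139) = 0.112 kg/m³.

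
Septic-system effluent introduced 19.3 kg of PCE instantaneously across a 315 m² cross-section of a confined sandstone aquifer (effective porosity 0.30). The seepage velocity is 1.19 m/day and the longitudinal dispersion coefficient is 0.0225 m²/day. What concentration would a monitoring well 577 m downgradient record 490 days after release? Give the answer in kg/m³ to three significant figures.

For an instantaneous plane source, C(x,t) = M/(n_e·A·√(4πDt)) · exp(−(x−vt)²/(4Dt)), with n_e·A the pore (flow) area.
Plume center vt = 1.19 × 490 = 583.1 m, so the well at 577 m is 6.1 m upgradient of the peak.
√(4πDt) = 11.77 m, giving peak height M/(n_e·A·√(4πDt)) = 19.3/(0.30 × 315 × 11.77) = 0.01735 kg/m³.
(x−vt)²/(4Dt) = (-6.1)²/(4 × 0.0225 × 490) = 0.8438; exp(−0.8438) = 0.4301.
C = 0.01735 × 0.4301 = 0.00746 kg/m³.

0.00746 kg/m³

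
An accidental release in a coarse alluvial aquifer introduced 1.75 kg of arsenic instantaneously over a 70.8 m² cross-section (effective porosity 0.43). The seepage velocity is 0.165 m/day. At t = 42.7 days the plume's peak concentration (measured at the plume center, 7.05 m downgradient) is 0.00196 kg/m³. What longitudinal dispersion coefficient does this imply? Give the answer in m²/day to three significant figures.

At the plume center C_max = M/(n_e·A·√(4πDt)), so D = M²/(4πt·(n_e·A·C_max)²).
n_e·A·C_max = 0.43 × 70.8 × 0.00196 = 0.05967 kg/m.
D = 1.75²/(4π × 42.7 × 0.05967²) = 1.60 m²/day.

1.60 m²/day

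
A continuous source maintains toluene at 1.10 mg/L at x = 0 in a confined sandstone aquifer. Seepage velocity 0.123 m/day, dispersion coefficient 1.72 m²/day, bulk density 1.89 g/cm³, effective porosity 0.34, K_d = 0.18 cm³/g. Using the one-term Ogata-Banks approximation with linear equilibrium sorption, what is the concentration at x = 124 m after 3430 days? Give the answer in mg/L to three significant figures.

Retardation factor R = 1 + ρ_b·K_d/n = 1 + 1.89 × 0.18/0.34 = 2.001.
Sorption retards both mechanisms: v_R = v/R = 0.06147 m/day, D_R = D/R = 0.8596 m²/day.
v_R·t = 0.06147 × 3430 = 210.8421 m; 2√(D_R t) = 108.6 m; argument = (124 − 210.8421)/108.6 = -0.7997.
C = C₀ × ½·erfc(-0.7997) = 1.10 × 0.8710 = 0.958 mg/L.

0.958 mg/L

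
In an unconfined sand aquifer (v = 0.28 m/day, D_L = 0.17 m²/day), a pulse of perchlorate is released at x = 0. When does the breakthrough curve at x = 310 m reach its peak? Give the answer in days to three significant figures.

For the 1D instantaneous-source solution, setting ∂C/∂t = 0 at fixed x gives v²t² + 2Dt − x² = 0, so t = (√(D² + v²x²) − D)/v².
√(D² + v²x²) = √(0.17² + 0.28² × 310²) = 86.80; v² = 0.0784.
t = (86.80 − 0.17)/0.0784 = 1100 days (vs. the pure-advection estimate x/v = 1110 d).

1100 days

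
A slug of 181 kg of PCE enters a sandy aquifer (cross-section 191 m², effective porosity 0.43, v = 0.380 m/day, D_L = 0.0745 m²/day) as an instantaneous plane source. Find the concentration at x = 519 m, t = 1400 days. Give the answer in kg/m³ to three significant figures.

For an instantaneous plane source, C(x,t) = M/(n_e·A·√(4πDt)) · exp(−(x−vt)²/(4Dt)), with n_e·A the pore (flow) area.
Plume center vt = 0.380 × 1400 = 532 m, so the well at 519 m is 13 m upgradient of the peak.
√(4πDt) = 36.20 m, giving peak height M/(n_e·A·√(4πDt)) = 181/(0.43 × 191 × 36.20) = 0.06088 kg/m³.
(x−vt)²/(4Dt) = (-13)²/(4 × 0.0745 × 1400) = 0.4051; exp(−0.4051) = 0.6669.
C = 0.06088 × 0.6669 = 0.0406 kg/m³.

0.0406 kg/m³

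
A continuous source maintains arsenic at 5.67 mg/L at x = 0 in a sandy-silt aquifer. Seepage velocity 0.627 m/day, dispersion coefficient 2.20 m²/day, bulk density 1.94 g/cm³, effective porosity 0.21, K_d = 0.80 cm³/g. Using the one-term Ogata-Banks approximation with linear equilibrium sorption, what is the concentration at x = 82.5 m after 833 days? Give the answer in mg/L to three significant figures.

Retardation factor R = 1 + ρ_b·K_d/n = 1 + 1.94 × 0.80/0.21 = 8.390.
Sorption retards both mechanisms: v_R = v/R = 0.07473 m/day, D_R = D/R = 0.2622 m²/day.
v_R·t = 0.07473 × 833 = 62.25009 m; 2√(D_R t) = 29.56 m; argument = (82.5 − 62.25009)/29.56 = 0.6850.
C = C₀ × ½·erfc(0.6850) = 5.67 × 0.1663 = 0.943 mg/L.

0.943 mg/L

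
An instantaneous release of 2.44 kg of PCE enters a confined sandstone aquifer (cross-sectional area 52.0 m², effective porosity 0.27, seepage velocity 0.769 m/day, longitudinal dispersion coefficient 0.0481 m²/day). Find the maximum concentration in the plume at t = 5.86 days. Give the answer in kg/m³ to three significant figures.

0.0923 kg/m³

The peak of an instantaneous 1D plume sits at x = vt; there the Gaussian factor is 1 and C_max = M/(n_e·A·√(4πDt)), where n_e·A is the pore area the mass is dissolved in.
√(4πDt) = √(4π × 0.0481 × 5.86) = 1.882 m, so C_max = 2.44/(0.27 × 52.0 × 1.882) = 0.0923 kg/m³.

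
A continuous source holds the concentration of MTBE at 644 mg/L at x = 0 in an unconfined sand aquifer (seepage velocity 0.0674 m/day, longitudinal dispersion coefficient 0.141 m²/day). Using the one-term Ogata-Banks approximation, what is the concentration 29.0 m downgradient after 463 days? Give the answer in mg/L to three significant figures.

For a continuous step input, C/C₀ ≈ ½·erfc((x−vt)/(2√(Dt))).
vt = 0.0674 × 463 = 31.2062 m and 2√(Dt) = 2√(0.141 × 463) = 16.16 m.
Argument (x−vt)/(2√(Dt)) = (29.0 − 31.2062)/16.16 = -0.1365; ½·erfc(-0.1365) = 0.5765.
C = 644 × 0.5765 = 371 mg/L.

371 mg/L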